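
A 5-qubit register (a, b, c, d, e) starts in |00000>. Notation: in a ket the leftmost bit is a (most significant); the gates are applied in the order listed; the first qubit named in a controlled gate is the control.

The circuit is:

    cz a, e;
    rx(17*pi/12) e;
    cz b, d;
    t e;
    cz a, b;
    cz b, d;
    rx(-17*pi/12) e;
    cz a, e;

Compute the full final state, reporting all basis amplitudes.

After the circuit, the state carries amplitude -sqrt(6)/8 + sqrt(2)/8 + 1/2 - sqrt(2)*exp(I*pi/4)/8 + sqrt(6)*exp(I*pi/4)/8 + exp(I*pi/4)/2 on |00000>, -sqrt(6)*I/8 - sqrt(2)*I/8 + sqrt(2)*exp(3*I*pi/4)/8 + sqrt(6)*exp(3*I*pi/4)/8 on |00001>, and 0 on every other basis state.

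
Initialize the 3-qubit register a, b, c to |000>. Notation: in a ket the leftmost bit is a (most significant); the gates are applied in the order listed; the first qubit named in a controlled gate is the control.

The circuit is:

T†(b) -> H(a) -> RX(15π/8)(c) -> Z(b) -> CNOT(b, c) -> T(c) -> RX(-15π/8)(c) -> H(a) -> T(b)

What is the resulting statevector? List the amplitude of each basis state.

The resulting statevector has amplitude cos(pi/16)**2 + exp(I*pi/4)*sin(pi/16)**2 on |000>, sqrt(2 - sqrt(2))*(-I + exp(3*I*pi/4))/4 on |001>, and 0 on every other basis state.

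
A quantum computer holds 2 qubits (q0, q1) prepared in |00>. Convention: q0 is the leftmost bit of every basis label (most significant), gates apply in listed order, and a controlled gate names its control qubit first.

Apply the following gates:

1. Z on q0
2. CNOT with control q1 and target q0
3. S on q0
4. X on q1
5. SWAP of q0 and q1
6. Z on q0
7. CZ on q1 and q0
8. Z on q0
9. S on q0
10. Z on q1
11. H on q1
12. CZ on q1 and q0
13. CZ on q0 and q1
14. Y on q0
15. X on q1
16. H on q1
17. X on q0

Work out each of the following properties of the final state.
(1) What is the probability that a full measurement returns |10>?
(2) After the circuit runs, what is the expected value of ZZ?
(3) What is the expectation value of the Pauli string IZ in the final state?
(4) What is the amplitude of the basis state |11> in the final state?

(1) The probability of measuring |10> is 1.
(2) The observable ZZ averages to -1.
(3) In the final state, IZ has expectation 1.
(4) The amplitude on |11> is 0.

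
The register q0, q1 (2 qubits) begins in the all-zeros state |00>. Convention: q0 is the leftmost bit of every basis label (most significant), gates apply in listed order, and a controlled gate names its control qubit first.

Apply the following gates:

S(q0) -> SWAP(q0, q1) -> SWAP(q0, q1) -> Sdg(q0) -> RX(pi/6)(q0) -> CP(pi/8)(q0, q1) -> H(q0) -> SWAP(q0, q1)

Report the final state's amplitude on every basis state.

The resulting statevector has amplitude (1 - I)*(sqrt(3) + I)/4 on |00>, (1 - I)*(1 + sqrt(3)*I)/4 on |01>, 0 on |10>, 0 on |11>. Key observation: gates 1-4 undo each other exactly, leaving only the rest of the circuit to track.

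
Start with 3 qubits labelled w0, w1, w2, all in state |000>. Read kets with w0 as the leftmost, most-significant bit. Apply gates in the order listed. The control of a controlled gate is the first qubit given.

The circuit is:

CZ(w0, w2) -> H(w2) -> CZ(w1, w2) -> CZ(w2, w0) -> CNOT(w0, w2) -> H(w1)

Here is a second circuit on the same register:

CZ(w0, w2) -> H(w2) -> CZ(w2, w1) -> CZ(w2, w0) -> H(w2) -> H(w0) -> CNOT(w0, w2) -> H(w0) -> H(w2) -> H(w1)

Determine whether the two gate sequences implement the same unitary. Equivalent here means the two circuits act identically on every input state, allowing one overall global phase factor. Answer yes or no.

No, they are not equivalent — no single phase factor reconciles the two unitaries.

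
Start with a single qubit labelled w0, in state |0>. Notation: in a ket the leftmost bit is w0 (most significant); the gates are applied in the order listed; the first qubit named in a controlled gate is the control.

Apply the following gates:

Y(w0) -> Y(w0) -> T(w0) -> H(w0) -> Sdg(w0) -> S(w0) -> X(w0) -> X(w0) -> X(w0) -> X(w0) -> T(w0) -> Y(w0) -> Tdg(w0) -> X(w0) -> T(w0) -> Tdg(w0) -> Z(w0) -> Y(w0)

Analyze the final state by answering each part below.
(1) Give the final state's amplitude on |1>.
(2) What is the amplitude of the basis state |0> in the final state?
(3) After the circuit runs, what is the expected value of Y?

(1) The final state's coefficient on |1> equals sqrt(2)*exp(3*I*pi/4)/2. Key observation: gates 8-9 undo each other exactly, leaving only the rest of the circuit to track.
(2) The final state's coefficient on |0> equals sqrt(2)*exp(I*pi/4)/2.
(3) The expectation value of Y is 1.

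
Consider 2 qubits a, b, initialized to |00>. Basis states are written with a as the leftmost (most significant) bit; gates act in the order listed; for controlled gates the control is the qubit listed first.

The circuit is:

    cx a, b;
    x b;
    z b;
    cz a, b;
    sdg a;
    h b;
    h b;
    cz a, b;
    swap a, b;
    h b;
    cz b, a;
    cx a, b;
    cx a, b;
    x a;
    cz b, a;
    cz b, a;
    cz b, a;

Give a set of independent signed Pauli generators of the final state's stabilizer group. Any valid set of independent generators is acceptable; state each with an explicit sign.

One valid set of independent stabilizer generators is -IX, +ZI (any independent generating set of the same group is equally correct).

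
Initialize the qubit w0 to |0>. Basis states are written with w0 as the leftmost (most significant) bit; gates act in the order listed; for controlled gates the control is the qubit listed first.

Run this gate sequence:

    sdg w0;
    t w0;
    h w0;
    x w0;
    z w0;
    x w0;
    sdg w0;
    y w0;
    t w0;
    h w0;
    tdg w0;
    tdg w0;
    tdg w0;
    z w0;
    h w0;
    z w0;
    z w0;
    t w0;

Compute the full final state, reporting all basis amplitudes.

After the circuit, the state carries amplitude sqrt(2)*(-2 - exp(I*pi/4) - exp(3*I*pi/4))/4 on |0>, sqrt(2)*(1 + I)/4 on |1>.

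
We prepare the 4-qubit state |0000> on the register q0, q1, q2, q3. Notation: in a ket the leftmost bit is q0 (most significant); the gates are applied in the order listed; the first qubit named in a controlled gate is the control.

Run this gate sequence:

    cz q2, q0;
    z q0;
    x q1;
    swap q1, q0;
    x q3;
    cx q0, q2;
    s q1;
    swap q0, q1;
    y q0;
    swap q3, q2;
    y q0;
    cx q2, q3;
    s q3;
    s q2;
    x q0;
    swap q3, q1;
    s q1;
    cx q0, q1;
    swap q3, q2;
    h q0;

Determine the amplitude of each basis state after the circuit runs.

The resulting statevector has amplitude sqrt(2)*I/2 on |0111>, -sqrt(2)*I/2 on |1111>, and 0 on every other basis state.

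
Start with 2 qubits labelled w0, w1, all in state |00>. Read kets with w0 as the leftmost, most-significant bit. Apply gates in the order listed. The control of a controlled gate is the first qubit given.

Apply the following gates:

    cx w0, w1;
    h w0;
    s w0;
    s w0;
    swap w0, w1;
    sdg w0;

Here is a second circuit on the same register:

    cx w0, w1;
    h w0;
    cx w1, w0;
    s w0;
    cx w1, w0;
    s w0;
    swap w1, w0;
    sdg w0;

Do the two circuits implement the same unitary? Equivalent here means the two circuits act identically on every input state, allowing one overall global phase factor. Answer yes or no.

No: there is an input state on which the two circuits produce genuinely different outputs (not merely differing by a phase).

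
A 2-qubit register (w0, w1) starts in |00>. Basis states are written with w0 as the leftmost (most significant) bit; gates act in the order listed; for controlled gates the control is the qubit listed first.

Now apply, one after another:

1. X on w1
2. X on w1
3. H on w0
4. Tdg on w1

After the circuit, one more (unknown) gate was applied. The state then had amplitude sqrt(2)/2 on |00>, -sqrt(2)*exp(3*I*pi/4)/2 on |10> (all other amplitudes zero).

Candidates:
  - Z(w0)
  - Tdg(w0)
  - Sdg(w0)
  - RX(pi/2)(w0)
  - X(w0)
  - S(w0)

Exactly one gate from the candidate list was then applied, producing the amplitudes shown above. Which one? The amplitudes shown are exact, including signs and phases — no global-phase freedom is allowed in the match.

It was Tdg(w0) that produced the state shown. Key observation: steps 1-2 multiply out to the identity, so the circuit reduces to the remaining gates.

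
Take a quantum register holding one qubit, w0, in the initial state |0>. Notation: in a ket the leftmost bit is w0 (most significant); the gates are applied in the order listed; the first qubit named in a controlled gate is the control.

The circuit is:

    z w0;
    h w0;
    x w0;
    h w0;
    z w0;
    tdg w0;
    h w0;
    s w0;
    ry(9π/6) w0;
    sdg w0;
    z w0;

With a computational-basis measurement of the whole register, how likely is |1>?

Outcome |1> occurs with probability 1/2.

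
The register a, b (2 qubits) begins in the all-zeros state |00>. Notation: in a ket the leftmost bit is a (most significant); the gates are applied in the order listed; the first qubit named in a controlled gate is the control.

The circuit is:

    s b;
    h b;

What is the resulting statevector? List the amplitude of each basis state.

The resulting statevector has amplitude sqrt(2)/2 on |00>, sqrt(2)/2 on |01>, 0 on |10>, 0 on |11>.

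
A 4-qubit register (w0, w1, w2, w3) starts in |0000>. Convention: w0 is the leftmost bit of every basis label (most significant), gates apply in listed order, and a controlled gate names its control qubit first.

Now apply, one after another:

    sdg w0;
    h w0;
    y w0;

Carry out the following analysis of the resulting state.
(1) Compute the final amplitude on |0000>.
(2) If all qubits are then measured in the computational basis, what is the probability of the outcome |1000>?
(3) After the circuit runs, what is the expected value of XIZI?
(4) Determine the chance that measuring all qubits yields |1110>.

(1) |0000> carries amplitude -sqrt(2)*I/2 in the final state.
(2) A full measurement returns |1000> with probability 1/2.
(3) The observable XIZI averages to -1.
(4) Outcome |1110> occurs with probability 0.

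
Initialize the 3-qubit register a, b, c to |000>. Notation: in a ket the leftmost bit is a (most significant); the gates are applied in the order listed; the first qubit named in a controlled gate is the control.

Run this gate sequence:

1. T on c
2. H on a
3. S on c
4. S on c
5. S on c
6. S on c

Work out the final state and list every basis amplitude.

The resulting statevector has amplitude sqrt(2)/2 on |000>, sqrt(2)/2 on |100>, and 0 on every other basis state. Key observation: steps 3-6 multiply out to the identity, so the circuit reduces to the remaining gates.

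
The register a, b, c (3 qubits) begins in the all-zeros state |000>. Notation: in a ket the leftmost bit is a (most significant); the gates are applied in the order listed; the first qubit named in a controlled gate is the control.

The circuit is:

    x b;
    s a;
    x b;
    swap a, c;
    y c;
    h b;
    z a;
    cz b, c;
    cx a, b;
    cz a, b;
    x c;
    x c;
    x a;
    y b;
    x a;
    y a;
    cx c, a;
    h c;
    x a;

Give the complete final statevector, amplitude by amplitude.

After the circuit, the state carries amplitude 0 on |000>, 0 on |001>, 0 on |010>, 0 on |011>, -I/2 on |100>, I/2 on |101>, -I/2 on |110>, I/2 on |111>.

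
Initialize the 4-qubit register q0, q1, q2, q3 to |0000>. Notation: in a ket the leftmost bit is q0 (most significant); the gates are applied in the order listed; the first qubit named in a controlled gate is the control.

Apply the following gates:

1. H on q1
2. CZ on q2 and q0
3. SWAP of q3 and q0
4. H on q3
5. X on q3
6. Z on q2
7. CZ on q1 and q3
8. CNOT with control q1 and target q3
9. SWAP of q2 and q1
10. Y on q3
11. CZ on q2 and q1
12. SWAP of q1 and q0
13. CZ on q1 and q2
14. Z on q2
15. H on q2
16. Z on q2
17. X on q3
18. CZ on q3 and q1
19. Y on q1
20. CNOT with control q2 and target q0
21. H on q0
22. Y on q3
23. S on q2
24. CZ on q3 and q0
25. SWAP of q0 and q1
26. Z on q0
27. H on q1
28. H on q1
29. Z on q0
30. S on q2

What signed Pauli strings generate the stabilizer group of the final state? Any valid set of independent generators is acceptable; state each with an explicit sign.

The stabilizer group can be generated by -IXII, +IIXX, -ZIII, -IIZZ, among other valid generating sets.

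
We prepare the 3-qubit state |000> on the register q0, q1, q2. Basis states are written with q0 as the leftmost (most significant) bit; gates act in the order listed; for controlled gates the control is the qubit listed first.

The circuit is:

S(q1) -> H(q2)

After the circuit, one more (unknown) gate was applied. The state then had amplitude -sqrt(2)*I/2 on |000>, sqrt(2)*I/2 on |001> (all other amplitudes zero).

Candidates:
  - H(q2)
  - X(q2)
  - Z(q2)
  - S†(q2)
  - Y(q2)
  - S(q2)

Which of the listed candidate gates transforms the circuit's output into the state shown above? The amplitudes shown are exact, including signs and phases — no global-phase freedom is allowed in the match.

The unique candidate consistent with the amplitudes is Y(q2).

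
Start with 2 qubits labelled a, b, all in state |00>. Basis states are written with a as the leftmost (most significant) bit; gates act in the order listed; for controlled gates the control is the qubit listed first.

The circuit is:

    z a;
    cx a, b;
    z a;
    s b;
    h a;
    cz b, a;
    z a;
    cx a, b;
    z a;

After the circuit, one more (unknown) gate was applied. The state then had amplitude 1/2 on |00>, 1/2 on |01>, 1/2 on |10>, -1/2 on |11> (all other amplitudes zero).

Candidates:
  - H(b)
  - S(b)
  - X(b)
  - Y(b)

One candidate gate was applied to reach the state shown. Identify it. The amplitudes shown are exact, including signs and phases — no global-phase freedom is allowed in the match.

It was H(b) that produced the state shown.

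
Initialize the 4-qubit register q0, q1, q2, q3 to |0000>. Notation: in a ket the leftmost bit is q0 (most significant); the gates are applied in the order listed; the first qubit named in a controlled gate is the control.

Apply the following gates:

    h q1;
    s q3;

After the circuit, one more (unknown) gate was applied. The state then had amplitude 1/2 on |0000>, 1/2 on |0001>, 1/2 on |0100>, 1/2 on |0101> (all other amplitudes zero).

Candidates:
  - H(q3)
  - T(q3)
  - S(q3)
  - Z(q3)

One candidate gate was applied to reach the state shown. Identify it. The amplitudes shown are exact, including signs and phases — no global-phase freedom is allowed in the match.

The applied gate was H(q3).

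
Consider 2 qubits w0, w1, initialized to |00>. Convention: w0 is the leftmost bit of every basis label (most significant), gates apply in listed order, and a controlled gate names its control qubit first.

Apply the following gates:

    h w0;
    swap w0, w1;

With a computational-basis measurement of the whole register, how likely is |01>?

A full measurement returns |01> with probability 1/2.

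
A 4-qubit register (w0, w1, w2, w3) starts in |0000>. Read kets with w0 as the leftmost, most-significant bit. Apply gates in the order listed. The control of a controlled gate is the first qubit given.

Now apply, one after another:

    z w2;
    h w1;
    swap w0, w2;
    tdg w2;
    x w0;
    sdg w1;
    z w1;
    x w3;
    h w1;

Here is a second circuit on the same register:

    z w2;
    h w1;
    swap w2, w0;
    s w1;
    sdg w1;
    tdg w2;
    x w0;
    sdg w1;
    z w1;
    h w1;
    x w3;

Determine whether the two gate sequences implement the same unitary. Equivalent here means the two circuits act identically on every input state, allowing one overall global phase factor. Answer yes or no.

Yes: on every input state the two circuits agree up to one overall phase factor.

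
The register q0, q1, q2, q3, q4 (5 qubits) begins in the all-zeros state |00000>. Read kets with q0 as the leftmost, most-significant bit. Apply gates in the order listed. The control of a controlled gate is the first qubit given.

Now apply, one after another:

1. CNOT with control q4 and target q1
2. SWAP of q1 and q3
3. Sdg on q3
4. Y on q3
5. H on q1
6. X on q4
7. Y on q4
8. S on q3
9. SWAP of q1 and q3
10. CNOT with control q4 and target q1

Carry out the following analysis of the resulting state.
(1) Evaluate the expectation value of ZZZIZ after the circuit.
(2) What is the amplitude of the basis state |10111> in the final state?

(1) The expectation value of ZZZIZ is -1.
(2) The final state's coefficient on |10111> equals 0.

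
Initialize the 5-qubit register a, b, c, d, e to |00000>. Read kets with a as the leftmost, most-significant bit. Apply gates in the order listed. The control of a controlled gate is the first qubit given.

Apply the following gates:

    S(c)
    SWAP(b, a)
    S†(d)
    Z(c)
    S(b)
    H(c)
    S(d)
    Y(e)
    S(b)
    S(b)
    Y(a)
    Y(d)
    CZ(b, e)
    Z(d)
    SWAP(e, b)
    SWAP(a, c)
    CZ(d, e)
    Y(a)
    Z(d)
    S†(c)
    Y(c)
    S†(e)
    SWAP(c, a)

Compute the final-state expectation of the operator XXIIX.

The observable XXIIX averages to 0.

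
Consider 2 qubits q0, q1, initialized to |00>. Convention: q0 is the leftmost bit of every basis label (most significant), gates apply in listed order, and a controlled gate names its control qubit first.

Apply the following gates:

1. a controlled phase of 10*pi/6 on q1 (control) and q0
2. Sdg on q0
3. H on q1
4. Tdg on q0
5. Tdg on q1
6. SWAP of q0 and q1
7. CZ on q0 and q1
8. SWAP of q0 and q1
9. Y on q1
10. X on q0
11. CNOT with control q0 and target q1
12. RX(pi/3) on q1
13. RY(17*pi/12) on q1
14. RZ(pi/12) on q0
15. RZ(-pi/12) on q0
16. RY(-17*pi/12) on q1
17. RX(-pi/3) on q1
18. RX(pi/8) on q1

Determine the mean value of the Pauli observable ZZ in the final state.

In the final state, ZZ has expectation -sqrt(4 - 2*sqrt(2))/4. Key observation: the block from step 12 through step 17 cancels to the identity and can be dropped.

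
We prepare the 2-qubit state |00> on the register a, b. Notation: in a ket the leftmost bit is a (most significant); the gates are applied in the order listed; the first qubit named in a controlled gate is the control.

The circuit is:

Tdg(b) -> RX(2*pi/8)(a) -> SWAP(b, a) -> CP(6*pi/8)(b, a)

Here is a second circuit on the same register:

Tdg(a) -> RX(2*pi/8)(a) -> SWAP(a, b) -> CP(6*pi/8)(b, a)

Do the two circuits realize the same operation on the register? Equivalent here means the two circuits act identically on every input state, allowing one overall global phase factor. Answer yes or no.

No: there is an input state on which the two circuits produce genuinely different outputs (not merely differing by a phase).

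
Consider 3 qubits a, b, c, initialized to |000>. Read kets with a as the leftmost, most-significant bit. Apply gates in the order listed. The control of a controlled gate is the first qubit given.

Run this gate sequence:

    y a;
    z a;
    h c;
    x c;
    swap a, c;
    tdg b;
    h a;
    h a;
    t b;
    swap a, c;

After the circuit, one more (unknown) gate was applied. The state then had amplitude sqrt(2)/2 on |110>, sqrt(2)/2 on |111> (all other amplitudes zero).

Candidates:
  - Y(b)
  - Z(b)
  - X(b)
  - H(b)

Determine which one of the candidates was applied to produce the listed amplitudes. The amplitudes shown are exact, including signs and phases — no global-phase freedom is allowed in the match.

The unique candidate consistent with the amplitudes is Y(b). Key observation: gates 5-10 undo each other exactly, leaving only the rest of the circuit to track.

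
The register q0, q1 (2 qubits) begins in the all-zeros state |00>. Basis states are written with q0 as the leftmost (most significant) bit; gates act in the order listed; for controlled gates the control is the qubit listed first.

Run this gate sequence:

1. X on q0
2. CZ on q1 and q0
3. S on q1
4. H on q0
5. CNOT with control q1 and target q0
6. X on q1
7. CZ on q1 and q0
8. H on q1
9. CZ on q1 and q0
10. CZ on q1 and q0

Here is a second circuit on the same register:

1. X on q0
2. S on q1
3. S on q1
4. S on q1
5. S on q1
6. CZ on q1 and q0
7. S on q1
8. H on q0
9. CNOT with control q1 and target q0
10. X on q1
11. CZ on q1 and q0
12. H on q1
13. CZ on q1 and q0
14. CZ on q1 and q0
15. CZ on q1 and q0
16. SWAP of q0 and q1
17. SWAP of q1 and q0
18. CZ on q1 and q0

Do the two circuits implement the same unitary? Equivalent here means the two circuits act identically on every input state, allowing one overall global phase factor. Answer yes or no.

Yes, they are equivalent — the unitaries differ by at most a global phase.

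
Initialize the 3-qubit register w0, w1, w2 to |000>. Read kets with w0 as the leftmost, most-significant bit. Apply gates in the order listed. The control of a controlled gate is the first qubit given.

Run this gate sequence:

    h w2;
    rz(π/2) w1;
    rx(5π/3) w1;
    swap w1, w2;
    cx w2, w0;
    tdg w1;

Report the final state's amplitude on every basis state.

After the circuit, the state carries amplitude sqrt(6)*exp(3*I*pi/4)/4 on |000>, 0 on |001>, sqrt(6)*I/4 on |010>, 0 on |011>, 0 on |100>, -sqrt(2)*exp(I*pi/4)/4 on |101>, 0 on |110>, -sqrt(2)/4 on |111>.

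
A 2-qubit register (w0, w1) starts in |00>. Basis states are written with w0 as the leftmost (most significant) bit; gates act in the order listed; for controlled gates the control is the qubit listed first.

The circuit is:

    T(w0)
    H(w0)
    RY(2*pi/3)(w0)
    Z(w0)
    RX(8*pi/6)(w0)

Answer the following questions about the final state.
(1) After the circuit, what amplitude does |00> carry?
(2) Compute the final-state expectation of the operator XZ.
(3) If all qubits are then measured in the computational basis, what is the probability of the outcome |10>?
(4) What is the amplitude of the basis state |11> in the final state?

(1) |00> carries amplitude (1 - I)*(sqrt(2)*(-2 + I) + sqrt(6)*I)/8 in the final state.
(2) The expectation value of XZ is 1/2.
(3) Outcome |10> occurs with probability 1/2 - sqrt(3)/8.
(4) |11> carries amplitude 0 in the final state.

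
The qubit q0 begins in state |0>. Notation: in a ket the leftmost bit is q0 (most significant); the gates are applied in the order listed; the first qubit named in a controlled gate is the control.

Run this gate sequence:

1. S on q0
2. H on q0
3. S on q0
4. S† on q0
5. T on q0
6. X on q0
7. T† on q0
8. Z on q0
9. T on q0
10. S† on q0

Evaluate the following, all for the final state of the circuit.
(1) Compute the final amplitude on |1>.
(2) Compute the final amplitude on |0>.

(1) The final state's coefficient on |1> equals sqrt(2)*I/2. Key observation: steps 3-4 multiply out to the identity, so the circuit reduces to the remaining gates.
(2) The final state's coefficient on |0> equals sqrt(2)*exp(I*pi/4)/2.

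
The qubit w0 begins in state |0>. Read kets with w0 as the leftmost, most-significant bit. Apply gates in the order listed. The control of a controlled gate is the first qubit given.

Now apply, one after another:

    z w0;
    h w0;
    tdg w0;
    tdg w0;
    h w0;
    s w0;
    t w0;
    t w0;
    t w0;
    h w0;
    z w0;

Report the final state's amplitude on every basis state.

The final amplitudes are sqrt(2)*(1 - I - exp(I*pi/4) - exp(3*I*pi/4))/4 on |0>, sqrt(2)*(-1 - exp(I*pi/4) - exp(3*I*pi/4) + I)/4 on |1>.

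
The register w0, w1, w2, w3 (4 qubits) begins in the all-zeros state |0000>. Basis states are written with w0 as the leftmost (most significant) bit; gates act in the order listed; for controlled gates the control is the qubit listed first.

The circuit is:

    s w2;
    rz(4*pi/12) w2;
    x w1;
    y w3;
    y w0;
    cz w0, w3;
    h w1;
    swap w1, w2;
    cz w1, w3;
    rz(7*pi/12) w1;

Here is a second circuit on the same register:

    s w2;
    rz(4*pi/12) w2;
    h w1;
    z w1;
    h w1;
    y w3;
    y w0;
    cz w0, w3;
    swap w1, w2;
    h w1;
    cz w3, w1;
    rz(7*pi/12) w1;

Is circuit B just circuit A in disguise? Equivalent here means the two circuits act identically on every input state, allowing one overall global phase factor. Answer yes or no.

No — the two circuits implement different unitaries, even allowing a global phase.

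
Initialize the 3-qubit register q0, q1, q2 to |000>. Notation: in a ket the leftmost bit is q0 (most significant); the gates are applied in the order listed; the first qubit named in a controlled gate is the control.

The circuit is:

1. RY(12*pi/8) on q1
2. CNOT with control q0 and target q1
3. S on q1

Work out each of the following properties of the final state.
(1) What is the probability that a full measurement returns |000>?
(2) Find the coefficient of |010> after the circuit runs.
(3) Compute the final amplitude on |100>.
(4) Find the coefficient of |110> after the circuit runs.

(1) The probability of measuring |000> is 1/2.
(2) The amplitude on |010> is sqrt(2)*I/2.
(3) The amplitude on |100> is 0.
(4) The final state's coefficient on |110> equals 0.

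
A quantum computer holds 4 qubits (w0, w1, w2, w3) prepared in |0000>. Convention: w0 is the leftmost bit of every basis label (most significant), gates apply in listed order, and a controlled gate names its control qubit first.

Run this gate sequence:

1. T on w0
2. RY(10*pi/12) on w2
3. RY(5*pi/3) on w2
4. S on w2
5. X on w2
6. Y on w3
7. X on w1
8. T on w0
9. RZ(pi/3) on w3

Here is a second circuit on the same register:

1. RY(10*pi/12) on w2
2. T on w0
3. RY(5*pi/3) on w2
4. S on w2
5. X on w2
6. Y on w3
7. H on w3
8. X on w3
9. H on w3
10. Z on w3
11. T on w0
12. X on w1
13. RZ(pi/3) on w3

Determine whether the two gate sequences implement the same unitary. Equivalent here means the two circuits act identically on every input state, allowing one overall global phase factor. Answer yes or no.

Yes — the two circuits implement the same unitary up to a global phase.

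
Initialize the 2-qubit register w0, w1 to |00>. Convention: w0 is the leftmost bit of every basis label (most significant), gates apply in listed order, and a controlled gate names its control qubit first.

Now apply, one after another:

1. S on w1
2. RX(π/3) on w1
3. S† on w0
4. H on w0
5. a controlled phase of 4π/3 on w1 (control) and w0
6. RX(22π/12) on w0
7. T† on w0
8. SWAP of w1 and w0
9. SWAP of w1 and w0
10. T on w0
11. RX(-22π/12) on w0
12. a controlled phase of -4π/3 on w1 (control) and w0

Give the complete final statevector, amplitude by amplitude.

The final amplitudes are sqrt(6)/4 on |00>, -sqrt(2)*I/4 on |01>, sqrt(6)/4 on |10>, -sqrt(2)*I/4 on |11>. Key observation: the block from step 5 through step 12 cancels to the identity and can be dropped.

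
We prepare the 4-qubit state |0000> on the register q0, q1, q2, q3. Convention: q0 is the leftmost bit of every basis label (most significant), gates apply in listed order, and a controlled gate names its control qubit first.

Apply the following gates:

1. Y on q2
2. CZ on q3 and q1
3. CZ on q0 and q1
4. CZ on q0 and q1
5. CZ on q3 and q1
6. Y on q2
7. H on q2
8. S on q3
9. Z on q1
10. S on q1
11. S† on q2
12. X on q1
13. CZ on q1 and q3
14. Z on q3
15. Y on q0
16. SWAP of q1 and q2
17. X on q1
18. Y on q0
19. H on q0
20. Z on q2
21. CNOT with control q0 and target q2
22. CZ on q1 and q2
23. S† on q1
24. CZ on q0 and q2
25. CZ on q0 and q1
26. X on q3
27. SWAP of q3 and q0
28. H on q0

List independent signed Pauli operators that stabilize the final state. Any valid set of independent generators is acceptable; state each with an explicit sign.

The final state is stabilized by the group generated by -XIII, -IXII, +IIXX, -IIZZ; other independent generating sets are equally valid. Key observation: steps 1-6 multiply out to the identity, so the circuit reduces to the remaining gates.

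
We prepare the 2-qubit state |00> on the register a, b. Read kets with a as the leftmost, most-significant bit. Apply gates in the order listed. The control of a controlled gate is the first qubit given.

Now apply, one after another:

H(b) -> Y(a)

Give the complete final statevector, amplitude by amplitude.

The final amplitudes are 0 on |00>, 0 on |01>, sqrt(2)*I/2 on |10>, sqrt(2)*I/2 on |11>.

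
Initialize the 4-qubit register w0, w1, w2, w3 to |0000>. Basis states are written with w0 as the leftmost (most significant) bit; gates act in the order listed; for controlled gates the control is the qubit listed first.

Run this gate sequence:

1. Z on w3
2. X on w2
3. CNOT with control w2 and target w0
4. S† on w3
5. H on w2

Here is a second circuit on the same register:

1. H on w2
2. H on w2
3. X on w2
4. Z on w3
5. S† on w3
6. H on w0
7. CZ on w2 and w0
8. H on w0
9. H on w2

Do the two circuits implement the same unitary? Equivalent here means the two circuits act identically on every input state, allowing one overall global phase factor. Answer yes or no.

Yes: on every input state the two circuits agree up to one overall phase factor.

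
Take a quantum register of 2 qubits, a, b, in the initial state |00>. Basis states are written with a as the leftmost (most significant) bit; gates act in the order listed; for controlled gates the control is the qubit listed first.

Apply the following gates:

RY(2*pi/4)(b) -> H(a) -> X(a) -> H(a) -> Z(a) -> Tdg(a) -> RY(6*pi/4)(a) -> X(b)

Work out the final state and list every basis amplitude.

The final amplitudes are -1/2 on |00>, -1/2 on |01>, 1/2 on |10>, 1/2 on |11>. Key observation: the block from step 2 through step 5 cancels to the identity and can be dropped.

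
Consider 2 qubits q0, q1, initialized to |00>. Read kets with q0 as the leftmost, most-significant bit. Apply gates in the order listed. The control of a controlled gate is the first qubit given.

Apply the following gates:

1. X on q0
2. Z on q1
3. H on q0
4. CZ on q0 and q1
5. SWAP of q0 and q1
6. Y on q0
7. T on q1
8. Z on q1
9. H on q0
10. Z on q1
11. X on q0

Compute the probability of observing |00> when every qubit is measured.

The probability of measuring |00> is 1/4.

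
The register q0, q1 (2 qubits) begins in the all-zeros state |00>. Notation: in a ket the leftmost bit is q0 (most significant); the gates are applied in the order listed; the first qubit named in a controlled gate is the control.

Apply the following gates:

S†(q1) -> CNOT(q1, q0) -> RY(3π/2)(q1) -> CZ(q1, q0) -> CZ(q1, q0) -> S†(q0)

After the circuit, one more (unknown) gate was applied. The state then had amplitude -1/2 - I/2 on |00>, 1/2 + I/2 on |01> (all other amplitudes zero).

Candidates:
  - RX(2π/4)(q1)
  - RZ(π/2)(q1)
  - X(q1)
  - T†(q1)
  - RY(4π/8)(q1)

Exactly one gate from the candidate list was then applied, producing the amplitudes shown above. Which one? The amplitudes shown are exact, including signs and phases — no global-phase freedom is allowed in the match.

It was RX(2π/4)(q1) that produced the state shown. Key observation: gates 4-5 undo each other exactly, leaving only the rest of the circuit to track.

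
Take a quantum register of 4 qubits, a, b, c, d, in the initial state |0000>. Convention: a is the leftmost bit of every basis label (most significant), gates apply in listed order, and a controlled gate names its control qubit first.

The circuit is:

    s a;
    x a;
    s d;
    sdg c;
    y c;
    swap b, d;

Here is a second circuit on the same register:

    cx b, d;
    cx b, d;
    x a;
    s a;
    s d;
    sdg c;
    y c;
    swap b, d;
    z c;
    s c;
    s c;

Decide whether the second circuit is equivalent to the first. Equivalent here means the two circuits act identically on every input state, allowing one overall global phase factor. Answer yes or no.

No — the two circuits implement different unitaries, even allowing a global phase.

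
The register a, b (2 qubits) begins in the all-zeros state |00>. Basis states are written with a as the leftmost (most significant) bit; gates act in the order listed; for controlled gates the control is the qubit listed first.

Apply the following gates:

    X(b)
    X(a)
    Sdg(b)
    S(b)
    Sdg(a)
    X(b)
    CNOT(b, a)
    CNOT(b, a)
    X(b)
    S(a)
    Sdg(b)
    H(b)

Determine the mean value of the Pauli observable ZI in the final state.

The expectation value of ZI is -1. Key observation: gates 4-11 undo each other exactly, leaving only the rest of the circuit to track.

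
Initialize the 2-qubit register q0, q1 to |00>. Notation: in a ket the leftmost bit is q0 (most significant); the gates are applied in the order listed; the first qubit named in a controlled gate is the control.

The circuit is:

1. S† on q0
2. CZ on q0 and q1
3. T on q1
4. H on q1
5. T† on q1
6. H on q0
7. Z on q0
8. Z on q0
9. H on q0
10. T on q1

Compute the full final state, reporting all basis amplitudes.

The final amplitudes are sqrt(2)/2 on |00>, sqrt(2)/2 on |01>, 0 on |10>, 0 on |11>. Key observation: the block from step 5 through step 10 cancels to the identity and can be dropped.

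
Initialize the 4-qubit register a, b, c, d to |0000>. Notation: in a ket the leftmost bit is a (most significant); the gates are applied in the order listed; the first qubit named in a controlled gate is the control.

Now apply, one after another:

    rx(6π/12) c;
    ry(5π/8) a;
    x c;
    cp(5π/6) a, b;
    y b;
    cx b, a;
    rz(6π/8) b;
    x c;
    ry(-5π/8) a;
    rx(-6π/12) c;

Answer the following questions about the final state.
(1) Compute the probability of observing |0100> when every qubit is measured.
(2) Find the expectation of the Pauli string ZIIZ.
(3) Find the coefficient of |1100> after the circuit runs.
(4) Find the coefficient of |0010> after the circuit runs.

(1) A full measurement returns |0100> with probability sqrt(2)/4 + 1/2.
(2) The expectation value of ZIIZ is sqrt(2)/2.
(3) |1100> carries amplitude -sqrt(2 - sqrt(2))*exp(7*I*pi/8)/2 in the final state.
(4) The final state's coefficient on |0010> equals 0.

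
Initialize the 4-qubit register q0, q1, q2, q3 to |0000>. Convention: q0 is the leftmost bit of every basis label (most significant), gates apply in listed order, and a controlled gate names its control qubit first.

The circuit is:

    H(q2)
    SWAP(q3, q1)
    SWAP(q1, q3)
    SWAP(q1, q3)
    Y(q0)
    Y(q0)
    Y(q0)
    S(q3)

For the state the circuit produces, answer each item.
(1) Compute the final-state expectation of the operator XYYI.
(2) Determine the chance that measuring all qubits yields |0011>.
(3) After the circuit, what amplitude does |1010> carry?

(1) The expectation value of XYYI is 0. Key observation: steps 3-4 multiply out to the identity, so the circuit reduces to the remaining gates.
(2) Outcome |0011> occurs with probability 0.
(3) The final state's coefficient on |1010> equals sqrt(2)*I/2.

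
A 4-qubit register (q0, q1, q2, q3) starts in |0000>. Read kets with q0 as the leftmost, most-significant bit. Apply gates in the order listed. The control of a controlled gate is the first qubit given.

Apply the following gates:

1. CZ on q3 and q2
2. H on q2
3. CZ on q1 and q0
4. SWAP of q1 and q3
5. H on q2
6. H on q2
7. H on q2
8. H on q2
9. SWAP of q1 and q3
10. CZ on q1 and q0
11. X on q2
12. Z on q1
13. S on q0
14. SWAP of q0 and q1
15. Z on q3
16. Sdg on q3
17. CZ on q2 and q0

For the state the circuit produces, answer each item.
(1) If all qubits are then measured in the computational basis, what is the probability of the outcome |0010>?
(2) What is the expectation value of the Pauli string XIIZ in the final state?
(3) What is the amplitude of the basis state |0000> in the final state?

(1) Outcome |0010> occurs with probability 1/2. Key observation: gates 3-10 undo each other exactly, leaving only the rest of the circuit to track.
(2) The expectation value of XIIZ is 0.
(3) |0000> carries amplitude sqrt(2)/2 in the final state.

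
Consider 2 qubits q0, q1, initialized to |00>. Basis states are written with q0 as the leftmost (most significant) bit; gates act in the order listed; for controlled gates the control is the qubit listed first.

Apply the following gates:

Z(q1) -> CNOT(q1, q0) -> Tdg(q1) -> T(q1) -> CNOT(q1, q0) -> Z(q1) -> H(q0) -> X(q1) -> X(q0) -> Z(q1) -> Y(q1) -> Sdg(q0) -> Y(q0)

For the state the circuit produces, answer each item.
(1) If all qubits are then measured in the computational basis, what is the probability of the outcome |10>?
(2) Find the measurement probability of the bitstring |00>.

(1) A full measurement returns |10> with probability 1/2. Key observation: the block from step 1 through step 6 cancels to the identity and can be dropped.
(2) A full measurement returns |00> with probability 1/2.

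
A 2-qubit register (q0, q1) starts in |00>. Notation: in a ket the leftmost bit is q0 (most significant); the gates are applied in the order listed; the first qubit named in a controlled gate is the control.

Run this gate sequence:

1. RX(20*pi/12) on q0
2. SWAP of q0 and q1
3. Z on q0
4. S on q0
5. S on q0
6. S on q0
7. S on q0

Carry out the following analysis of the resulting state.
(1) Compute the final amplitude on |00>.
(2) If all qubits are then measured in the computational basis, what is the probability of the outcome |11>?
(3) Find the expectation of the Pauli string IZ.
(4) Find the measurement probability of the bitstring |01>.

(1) The amplitude on |00> is -sqrt(3)/2. Key observation: steps 4-7 multiply out to the identity, so the circuit reduces to the remaining gates.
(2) Outcome |11> occurs with probability 0.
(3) The expectation value of IZ is 1/2.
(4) The probability of measuring |01> is 1/4.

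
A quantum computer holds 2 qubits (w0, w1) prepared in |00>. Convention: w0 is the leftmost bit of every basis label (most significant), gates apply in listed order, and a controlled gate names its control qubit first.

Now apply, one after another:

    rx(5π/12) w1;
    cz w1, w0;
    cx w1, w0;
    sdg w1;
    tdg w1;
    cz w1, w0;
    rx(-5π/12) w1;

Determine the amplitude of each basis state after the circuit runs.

After the circuit, the state carries amplitude -sqrt(2)/8 + sqrt(6)/8 + 1/2 on |00>, I*(sqrt(2) + sqrt(6))/8 on |01>, (-sqrt(6) + sqrt(2) + 4)*exp(I*pi/4)/8 on |10>, (-sqrt(6) - sqrt(2))*exp(3*I*pi/4)/8 on |11>.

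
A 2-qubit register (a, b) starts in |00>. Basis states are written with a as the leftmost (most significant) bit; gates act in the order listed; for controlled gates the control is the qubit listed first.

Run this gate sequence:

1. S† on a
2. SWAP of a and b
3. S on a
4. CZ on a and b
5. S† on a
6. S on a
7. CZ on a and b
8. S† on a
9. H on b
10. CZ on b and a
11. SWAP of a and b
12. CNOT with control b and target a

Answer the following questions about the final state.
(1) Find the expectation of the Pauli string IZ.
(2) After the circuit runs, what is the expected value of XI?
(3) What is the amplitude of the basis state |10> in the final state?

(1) The expectation value of IZ is 1. Key observation: steps 3-8 multiply out to the identity, so the circuit reduces to the remaining gates.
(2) The observable XI averages to 1.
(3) The final state's coefficient on |10> equals sqrt(2)/2.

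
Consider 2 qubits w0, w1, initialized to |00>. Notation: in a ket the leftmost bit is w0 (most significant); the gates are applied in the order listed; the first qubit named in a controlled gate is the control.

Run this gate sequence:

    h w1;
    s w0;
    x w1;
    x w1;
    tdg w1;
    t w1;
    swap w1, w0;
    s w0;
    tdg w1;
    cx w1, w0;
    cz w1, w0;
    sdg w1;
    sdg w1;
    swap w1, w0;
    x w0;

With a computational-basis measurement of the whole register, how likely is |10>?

The probability of measuring |10> is 1/2.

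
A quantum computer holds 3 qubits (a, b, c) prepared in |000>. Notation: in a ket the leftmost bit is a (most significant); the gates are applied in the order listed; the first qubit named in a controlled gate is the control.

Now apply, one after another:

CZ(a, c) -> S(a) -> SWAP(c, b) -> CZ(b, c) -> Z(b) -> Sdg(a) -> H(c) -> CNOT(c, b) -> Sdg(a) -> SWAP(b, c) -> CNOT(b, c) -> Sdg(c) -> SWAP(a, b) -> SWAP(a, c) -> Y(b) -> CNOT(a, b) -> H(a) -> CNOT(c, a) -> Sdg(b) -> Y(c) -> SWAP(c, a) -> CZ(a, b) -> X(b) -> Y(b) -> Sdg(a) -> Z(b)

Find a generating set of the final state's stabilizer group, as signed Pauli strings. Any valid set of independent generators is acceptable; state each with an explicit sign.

The final state is stabilized by the group generated by -YII, +IIX, -IZI; other independent generating sets are equally valid.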